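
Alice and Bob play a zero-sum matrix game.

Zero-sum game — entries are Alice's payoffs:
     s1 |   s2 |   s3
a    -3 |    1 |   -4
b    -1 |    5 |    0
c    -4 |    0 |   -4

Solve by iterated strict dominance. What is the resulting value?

-1

Row c is strictly dominated by row b (-1>-4, 5>0, 0>-4); eliminate c.
Column s2 is strictly dominated by s1 for Bob (-3<1, -1<5); eliminate s2.
Row a is strictly dominated by row b (-1>-3, 0>-4); eliminate a.
Column s3 is strictly dominated by s1 for Bob (-1<0); eliminate s3.
Only (b, s1) remains, with payoff -1.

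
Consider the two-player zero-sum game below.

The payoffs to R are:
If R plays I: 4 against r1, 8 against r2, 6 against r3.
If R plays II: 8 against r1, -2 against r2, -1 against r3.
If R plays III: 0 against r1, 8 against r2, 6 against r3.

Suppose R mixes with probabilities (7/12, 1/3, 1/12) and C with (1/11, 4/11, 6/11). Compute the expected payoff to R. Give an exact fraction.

137/33

Against (1/11, 4/11, 6/11), each row's expected payoff is I: 72/11; II: -6/11; III: 68/11.
Taking the (7/12, 1/3, 1/12)-weighted average: (7/12)·(72/11) + (1/3)·(-6/11) + (1/12)·(68/11) = 137/33.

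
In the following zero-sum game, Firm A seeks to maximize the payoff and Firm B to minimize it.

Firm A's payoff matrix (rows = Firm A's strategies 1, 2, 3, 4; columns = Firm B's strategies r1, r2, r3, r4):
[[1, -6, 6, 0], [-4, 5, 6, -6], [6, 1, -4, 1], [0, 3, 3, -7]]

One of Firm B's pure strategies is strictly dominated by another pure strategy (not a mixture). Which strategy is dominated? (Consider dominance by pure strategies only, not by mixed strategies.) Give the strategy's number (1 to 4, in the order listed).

1

Firm B prefers columns that give Firm A less. Compare r1 with r4: 0 < 1, -6 < -4, 1 < 6, -7 < 0.
So r4 strictly dominates r1 for Firm B; r1 is strictly dominated.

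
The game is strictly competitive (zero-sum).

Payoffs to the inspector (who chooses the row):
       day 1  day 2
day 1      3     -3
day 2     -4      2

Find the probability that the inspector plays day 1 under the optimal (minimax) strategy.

Row minima are -3 and -4, so the inspector's maximin is -3; column maxima are 3 and 2, so the inspectee's minimax is 2. These differ, so the equilibrium is in mixed strategies.
Let the inspector play day 1 with probability p. The inspectee is indifferent when 3p − 4(1−p) = −3p + 2(1−p), giving p = 1/2.

1/2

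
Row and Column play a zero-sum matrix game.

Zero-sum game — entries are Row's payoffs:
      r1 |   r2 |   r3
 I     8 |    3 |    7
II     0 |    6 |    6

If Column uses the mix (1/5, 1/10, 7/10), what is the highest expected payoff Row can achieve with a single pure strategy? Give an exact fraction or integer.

34/5

I: (8)·(1/5) + (3)·(1/10) + (7)·(7/10) = 34/5.
II: (0)·(1/5) + (6)·(1/10) + (6)·(7/10) = 24/5.
The best pure response is I with expected payoff 34/5.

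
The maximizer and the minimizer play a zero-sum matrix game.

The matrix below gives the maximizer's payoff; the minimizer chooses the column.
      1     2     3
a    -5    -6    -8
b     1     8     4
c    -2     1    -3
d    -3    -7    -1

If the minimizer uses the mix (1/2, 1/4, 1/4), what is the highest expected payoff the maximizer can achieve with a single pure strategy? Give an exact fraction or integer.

a: (-5)·(1/2) + (-6)·(1/4) + (-8)·(1/4) = -6.
b: (1)·(1/2) + (8)·(1/4) + (4)·(1/4) = 7/2.
c: (-2)·(1/2) + (1)·(1/4) + (-3)·(1/4) = -3/2.
d: (-3)·(1/2) + (-7)·(1/4) + (-1)·(1/4) = -7/2.
The best pure response is b with expected payoff 7/2.

7/2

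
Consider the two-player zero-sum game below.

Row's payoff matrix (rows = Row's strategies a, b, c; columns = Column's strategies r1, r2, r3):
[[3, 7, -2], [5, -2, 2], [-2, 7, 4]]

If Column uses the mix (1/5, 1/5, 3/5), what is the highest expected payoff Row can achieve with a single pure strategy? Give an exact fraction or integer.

a: (3)·(1/5) + (7)·(1/5) + (-2)·(3/5) = 4/5.
b: (5)·(1/5) + (-2)·(1/5) + (2)·(3/5) = 9/5.
c: (-2)·(1/5) + (7)·(1/5) + (4)·(3/5) = 17/5.
The best pure response is c with expected payoff 17/5.

17/5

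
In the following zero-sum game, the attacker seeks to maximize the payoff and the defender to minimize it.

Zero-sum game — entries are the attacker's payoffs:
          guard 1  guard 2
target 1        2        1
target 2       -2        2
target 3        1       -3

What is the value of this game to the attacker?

6/5

Row target 3 is strictly dominated by row target 1, so the attacker never plays it.
The remaining 2×2 game on (target 1, target 2) × (guard 1, guard 2) has no saddle point. Let the attacker play target 1 with probability p; indifference gives 2p − 2(1−p) = p + 2(1−p), so p = 4/5.
Similarly the defender's optimal q on guard 1 is 1/5, and the value is 2·(1/5) + (1)·(4/5) = 6/5.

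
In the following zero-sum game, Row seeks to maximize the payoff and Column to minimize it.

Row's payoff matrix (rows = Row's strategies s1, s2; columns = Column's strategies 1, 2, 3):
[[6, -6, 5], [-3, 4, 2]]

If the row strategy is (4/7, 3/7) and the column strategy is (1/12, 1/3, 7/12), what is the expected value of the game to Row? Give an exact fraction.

149/84

Against (1/12, 1/3, 7/12), each row's expected payoff is s1: 17/12; s2: 9/4.
Taking the (4/7, 3/7)-weighted average: (4/7)·(17/12) + (3/7)·(9/4) = 149/84.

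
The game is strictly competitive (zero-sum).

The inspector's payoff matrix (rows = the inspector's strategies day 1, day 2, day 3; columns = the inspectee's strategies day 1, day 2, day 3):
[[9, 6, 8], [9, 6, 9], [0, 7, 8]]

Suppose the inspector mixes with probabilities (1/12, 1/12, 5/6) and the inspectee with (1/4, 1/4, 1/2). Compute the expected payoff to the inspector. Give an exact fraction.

Against (1/4, 1/4, 1/2), each row's expected payoff is day 1: 31/4; day 2: 33/4; day 3: 23/4.
Taking the (1/12, 1/12, 5/6)-weighted average: (1/12)·(31/4) + (1/12)·(33/4) + (5/6)·(23/4) = 49/8.

49/8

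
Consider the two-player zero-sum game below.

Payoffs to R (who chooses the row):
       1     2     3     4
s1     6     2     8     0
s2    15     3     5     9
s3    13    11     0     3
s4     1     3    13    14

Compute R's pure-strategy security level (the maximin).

3

The worst-case payoff for each row is s1: 0, s2: 3, s3: 0, s4: 1.
The best of these is 3.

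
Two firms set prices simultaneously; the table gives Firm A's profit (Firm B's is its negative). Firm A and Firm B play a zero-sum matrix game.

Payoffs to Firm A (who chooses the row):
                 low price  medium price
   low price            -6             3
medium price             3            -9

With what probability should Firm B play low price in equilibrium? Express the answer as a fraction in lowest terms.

Row minima are -6 and -9, so Firm A's maximin is -6; column maxima are 3 and 3, so Firm B's minimax is 3. These differ, so the equilibrium is in mixed strategies.
Let Firm B play low price with probability q. Firm A is indifferent when −6q + 3(1−q) = 3q − 9(1−q), giving q = 4/7.

4/7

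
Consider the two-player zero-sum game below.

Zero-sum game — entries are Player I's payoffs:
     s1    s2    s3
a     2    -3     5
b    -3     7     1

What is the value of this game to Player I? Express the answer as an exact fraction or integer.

1/3

Column s3 is strictly dominated by s1 for Player II (it gives Player I more in every row).
The remaining 2×2 game on (a, b) × (s1, s2) has no saddle point. Let Player I play a with probability p; indifference gives 2p − 3(1−p) = −3p + 7(1−p), so p = 2/3.
Similarly Player II's optimal q on s1 is 2/3, and the value is 2·(2/3) + (-3)·(1/3) = 1/3.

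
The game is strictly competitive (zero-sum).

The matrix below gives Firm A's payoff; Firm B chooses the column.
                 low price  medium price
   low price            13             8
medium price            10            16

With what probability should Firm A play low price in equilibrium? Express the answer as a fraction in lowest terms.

Row minima are 8 and 10, so Firm A's maximin is 10; column maxima are 13 and 16, so Firm B's minimax is 13. These differ, so the equilibrium is in mixed strategies.
Let Firm A play low price with probability p. Firm B is indifferent when 13p + 10(1−p) = 8p + 16(1−p), giving p = 6/11.

6/11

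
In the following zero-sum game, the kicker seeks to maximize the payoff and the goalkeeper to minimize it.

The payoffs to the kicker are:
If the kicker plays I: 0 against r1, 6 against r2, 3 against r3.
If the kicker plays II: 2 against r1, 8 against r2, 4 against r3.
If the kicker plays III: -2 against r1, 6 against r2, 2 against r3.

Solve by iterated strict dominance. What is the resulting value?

Row I is strictly dominated by row II (2>0, 8>6, 4>3); eliminate I.
Column r3 is strictly dominated by r1 for the goalkeeper (2<4, -2<2); eliminate r3.
Row III is strictly dominated by row II (2>-2, 8>6); eliminate III.
Column r2 is strictly dominated by r1 for the goalkeeper (2<8); eliminate r2.
Only (II, r1) remains, with payoff 2.

2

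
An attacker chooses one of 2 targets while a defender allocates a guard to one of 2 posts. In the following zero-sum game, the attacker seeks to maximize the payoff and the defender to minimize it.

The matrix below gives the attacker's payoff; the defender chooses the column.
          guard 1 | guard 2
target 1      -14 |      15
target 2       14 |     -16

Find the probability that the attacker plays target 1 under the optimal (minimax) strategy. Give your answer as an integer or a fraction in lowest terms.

Row minima are -14 and -16, so the attacker's maximin is -14; column maxima are 14 and 15, so the defender's minimax is 14. These differ, so the equilibrium is in mixed strategies.
Let the attacker play target 1 with probability p. The defender is indifferent when −14p + 14(1−p) = 15p − 16(1−p), giving p = 30/59.

30/59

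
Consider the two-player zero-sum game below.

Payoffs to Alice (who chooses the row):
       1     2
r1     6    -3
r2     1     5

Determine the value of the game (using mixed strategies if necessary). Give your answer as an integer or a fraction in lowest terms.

33/13

Row minima are -3 and 1, so Alice's maximin is 1; column maxima are 6 and 5, so Bob's minimax is 5. These differ, so the equilibrium is in mixed strategies.
Let Alice play r1 with probability p. Bob is indifferent when 6p + (1−p) = −3p + 5(1−p), giving p = 4/13.
Let Bob play 1 with probability q. Alice is indifferent when 6q − 3(1−q) = q + 5(1−q), giving q = 8/13.
The value is 6·(8/13) + (-3)·(5/13) = 33/13.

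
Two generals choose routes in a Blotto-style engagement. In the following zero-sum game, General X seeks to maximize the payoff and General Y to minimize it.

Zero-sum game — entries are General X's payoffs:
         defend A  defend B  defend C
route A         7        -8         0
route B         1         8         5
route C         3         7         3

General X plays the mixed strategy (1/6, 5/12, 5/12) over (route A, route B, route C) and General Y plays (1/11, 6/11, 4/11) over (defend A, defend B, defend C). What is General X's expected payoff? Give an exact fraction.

137/33

Against (1/11, 6/11, 4/11), each row's expected payoff is route A: -41/11; route B: 69/11; route C: 57/11.
Taking the (1/6, 5/12, 5/12)-weighted average: (1/6)·(-41/11) + (5/12)·(69/11) + (5/12)·(57/11) = 137/33.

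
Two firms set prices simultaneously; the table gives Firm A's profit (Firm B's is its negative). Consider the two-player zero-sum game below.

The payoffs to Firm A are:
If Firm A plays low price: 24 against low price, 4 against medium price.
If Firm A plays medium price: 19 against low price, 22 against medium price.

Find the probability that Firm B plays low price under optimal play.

18/23

Row minima are 4 and 19, so Firm A's maximin is 19; column maxima are 24 and 22, so Firm B's minimax is 22. These differ, so the equilibrium is in mixed strategies.
Let Firm B play low price with probability q. Firm A is indifferent when 24q + 4(1−q) = 19q + 22(1−q), giving q = 18/23.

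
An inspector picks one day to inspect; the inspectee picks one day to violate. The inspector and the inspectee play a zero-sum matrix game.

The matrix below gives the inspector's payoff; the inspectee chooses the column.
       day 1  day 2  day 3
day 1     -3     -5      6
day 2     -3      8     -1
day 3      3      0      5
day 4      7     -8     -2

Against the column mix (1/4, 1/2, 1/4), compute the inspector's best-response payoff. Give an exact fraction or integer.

3

day 1: (-3)·(1/4) + (-5)·(1/2) + (6)·(1/4) = -7/4.
day 2: (-3)·(1/4) + (8)·(1/2) + (-1)·(1/4) = 3.
day 3: (3)·(1/4) + (0)·(1/2) + (5)·(1/4) = 2.
day 4: (7)·(1/4) + (-8)·(1/2) + (-2)·(1/4) = -11/4.
The best pure response is day 2 with expected payoff 3.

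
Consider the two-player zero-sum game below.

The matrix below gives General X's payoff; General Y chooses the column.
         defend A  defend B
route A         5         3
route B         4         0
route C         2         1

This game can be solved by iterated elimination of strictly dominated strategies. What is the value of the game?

Row route C is strictly dominated by row route A (5>2, 3>1); eliminate route C.
Column defend A is strictly dominated by defend B for General Y (3<5, 0<4); eliminate defend A.
Row route B is strictly dominated by row route A (3>0); eliminate route B.
Only (route A, defend B) remains, with payoff 3.

3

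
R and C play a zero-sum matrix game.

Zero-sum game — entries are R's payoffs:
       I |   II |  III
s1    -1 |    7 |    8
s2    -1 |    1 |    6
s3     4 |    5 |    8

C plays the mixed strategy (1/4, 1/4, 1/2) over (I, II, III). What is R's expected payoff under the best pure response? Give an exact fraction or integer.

25/4

s1: (-1)·(1/4) + (7)·(1/4) + (8)·(1/2) = 11/2.
s2: (-1)·(1/4) + (1)·(1/4) + (6)·(1/2) = 3.
s3: (4)·(1/4) + (5)·(1/4) + (8)·(1/2) = 25/4.
The best pure response is s3 with expected payoff 25/4.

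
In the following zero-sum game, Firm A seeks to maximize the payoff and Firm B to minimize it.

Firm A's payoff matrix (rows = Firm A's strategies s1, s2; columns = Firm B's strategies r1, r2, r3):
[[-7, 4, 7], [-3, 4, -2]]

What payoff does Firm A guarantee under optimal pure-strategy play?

-3

Row minima: -7, -3 → Firm A's maximin is -3.
Column maxima: -3, 4, 7 → Firm B's minimax is -3.
They coincide at (s2, r1), so the value is -3.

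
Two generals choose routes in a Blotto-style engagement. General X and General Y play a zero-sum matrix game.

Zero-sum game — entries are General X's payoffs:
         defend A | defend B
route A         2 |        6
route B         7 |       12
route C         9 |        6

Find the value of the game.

Row route A is strictly dominated by row route B, so General X never plays it.
The remaining 2×2 game on (route B, route C) × (defend A, defend B) has no saddle point. Let General X play route B with probability p; indifference gives 7p + 9(1−p) = 12p + 6(1−p), so p = 3/8.
Similarly General Y's optimal q on defend A is 3/4, and the value is 7·(3/4) + (12)·(1/4) = 33/4.

33/4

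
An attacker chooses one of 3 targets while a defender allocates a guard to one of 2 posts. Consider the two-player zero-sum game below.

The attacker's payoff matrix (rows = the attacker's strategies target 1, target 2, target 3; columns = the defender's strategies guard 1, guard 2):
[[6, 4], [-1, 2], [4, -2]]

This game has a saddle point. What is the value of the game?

Row minima: 4, -1, -2 → the attacker's maximin is 4.
Column maxima: 6, 4 → the defender's minimax is 4.
They coincide at (target 1, guard 2), so the value is 4.

4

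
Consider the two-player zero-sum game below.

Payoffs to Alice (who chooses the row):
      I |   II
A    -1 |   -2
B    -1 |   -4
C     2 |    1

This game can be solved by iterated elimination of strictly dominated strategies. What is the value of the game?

1

Column I is strictly dominated by II for Bob (-2<-1, -4<-1, 1<2); eliminate I.
Row B is strictly dominated by row A (-2>-4); eliminate B.
Row A is strictly dominated by row C (1>-2); eliminate A.
Only (C, II) remains, with payoff 1.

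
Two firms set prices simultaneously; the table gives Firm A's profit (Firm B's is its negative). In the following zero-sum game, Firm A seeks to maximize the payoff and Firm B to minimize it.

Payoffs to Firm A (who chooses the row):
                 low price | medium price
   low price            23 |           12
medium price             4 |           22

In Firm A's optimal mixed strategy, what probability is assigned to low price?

Row minima are 12 and 4, so Firm A's maximin is 12; column maxima are 23 and 22, so Firm B's minimax is 22. These differ, so the equilibrium is in mixed strategies.
Let Firm A play low price with probability p. Firm B is indifferent when 23p + 4(1−p) = 12p + 22(1−p), giving p = 18/29.

18/29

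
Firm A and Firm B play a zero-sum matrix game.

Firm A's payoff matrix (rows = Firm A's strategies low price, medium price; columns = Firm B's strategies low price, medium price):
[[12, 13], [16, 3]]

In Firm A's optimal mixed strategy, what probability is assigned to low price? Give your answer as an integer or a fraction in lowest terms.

Row minima are 12 and 3, so Firm A's maximin is 12; column maxima are 16 and 13, so Firm B's minimax is 13. These differ, so the equilibrium is in mixed strategies.
Let Firm A play low price with probability p. Firm B is indifferent when 12p + 16(1−p) = 13p + 3(1−p), giving p = 13/14.

13/14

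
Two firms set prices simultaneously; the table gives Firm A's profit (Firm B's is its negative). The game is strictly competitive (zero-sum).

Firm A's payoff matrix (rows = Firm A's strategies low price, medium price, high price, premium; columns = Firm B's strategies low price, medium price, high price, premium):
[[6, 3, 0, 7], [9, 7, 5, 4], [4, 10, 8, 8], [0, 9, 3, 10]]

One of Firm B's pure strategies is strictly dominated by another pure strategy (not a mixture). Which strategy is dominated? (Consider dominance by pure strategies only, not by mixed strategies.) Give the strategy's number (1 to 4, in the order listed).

Firm B prefers columns that give Firm A less. Compare medium price with high price: 0 < 3, 5 < 7, 8 < 10, 3 < 9.
So high price strictly dominates medium price for Firm B; medium price is strictly dominated.

2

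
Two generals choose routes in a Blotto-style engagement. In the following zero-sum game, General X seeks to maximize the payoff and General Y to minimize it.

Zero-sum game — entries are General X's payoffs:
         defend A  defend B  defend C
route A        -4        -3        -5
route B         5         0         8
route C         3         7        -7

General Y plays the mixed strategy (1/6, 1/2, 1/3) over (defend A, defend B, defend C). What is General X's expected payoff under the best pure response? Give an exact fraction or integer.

7/2

route A: (-4)·(1/6) + (-3)·(1/2) + (-5)·(1/3) = -23/6.
route B: (5)·(1/6) + (0)·(1/2) + (8)·(1/3) = 7/2.
route C: (3)·(1/6) + (7)·(1/2) + (-7)·(1/3) = 5/3.
The best pure response is route B with expected payoff 7/2.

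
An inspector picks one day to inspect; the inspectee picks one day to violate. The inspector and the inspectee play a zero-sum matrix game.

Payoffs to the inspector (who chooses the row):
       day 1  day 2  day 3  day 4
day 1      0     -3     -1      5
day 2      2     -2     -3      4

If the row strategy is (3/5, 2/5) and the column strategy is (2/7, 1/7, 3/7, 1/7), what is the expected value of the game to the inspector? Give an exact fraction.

-9/35

Against (2/7, 1/7, 3/7, 1/7), each row's expected payoff is day 1: -1/7; day 2: -3/7.
Taking the (3/5, 2/5)-weighted average: (3/5)·(-1/7) + (2/5)·(-3/7) = -9/35.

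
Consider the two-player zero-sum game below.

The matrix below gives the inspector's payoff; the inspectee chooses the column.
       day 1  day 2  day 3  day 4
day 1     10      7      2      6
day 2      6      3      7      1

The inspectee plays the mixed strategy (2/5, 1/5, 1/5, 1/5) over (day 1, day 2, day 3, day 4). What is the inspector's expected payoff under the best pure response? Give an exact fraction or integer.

7

day 1: (10)·(2/5) + (7)·(1/5) + (2)·(1/5) + (6)·(1/5) = 7.
day 2: (6)·(2/5) + (3)·(1/5) + (7)·(1/5) + (1)·(1/5) = 23/5.
The best pure response is day 1 with expected payoff 7.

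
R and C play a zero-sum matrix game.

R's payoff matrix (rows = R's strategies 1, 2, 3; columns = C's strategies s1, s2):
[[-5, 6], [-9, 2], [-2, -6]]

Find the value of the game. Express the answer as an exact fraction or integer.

-14/5

Row 2 is strictly dominated by row 1, so R never plays it.
The remaining 2×2 game on (1, 3) × (s1, s2) has no saddle point. Let R play 1 with probability p; indifference gives −5p − 2(1−p) = 6p − 6(1−p), so p = 4/15.
Similarly C's optimal q on s1 is 4/5, and the value is -5·(4/5) + (6)·(1/5) = -14/5.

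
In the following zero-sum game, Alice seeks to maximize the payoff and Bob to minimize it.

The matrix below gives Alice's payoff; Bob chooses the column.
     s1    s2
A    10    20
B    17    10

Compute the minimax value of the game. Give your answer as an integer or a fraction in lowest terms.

Row minima are 10 and 10, so Alice's maximin is 10; column maxima are 17 and 20, so Bob's minimax is 17. These differ, so the equilibrium is in mixed strategies.
Let Alice play A with probability p. Bob is indifferent when 10p + 17(1−p) = 20p + 10(1−p), giving p = 7/17.
Let Bob play s1 with probability q. Alice is indifferent when 10q + 20(1−q) = 17q + 10(1−q), giving q = 10/17.
The value is 10·(10/17) + (20)·(7/17) = 240/17.

240/17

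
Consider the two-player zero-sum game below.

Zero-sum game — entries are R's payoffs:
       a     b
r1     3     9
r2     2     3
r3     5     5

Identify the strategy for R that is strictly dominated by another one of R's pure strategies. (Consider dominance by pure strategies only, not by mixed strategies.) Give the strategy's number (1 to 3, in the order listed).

Compare r2 with r1: 3 > 2, 9 > 3.
So r1 strictly dominates r2 for R; r2 is strictly dominated.

2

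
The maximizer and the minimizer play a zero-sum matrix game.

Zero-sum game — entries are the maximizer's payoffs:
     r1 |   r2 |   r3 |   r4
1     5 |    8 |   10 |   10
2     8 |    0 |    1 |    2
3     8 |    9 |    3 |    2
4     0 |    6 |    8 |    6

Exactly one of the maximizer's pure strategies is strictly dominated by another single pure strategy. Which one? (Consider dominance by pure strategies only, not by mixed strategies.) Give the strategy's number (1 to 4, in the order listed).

4

Compare 4 with 1: 5 > 0, 8 > 6, 10 > 8, 10 > 6.
So 1 strictly dominates 4 for the maximizer; 4 is strictly dominated.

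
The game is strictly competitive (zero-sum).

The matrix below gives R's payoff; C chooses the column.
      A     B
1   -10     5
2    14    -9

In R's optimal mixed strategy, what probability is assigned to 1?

Row minima are -10 and -9, so R's maximin is -9; column maxima are 14 and 5, so C's minimax is 5. These differ, so the equilibrium is in mixed strategies.
Let R play 1 with probability p. C is indifferent when −10p + 14(1−p) = 5p − 9(1−p), giving p = 23/38.

23/38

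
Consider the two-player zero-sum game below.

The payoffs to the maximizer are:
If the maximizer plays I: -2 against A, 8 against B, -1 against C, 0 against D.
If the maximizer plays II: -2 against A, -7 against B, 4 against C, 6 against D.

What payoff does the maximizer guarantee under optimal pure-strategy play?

Row minima: -2, -7 → the maximizer's maximin is -2.
Column maxima: -2, 8, 4, 6 → the minimizer's minimax is -2.
They coincide at (I, A), so the value is -2.

-2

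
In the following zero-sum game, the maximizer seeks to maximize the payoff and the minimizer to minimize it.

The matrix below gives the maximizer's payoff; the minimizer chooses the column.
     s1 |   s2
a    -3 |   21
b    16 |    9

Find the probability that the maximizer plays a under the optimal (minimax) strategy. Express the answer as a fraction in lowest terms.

Row minima are -3 and 9, so the maximizer's maximin is 9; column maxima are 16 and 21, so the minimizer's minimax is 16. These differ, so the equilibrium is in mixed strategies.
Let the maximizer play a with probability p. The minimizer is indifferent when −3p + 16(1−p) = 21p + 9(1−p), giving p = 7/31.

7/31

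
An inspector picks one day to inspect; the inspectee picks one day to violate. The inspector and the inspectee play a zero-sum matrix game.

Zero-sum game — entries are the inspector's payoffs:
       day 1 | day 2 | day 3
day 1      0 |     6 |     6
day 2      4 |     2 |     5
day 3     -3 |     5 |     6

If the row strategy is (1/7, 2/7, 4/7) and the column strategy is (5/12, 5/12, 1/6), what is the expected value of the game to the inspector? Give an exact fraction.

Against (5/12, 5/12, 1/6), each row's expected payoff is day 1: 7/2; day 2: 10/3; day 3: 11/6.
Taking the (1/7, 2/7, 4/7)-weighted average: (1/7)·(7/2) + (2/7)·(10/3) + (4/7)·(11/6) = 5/2.

5/2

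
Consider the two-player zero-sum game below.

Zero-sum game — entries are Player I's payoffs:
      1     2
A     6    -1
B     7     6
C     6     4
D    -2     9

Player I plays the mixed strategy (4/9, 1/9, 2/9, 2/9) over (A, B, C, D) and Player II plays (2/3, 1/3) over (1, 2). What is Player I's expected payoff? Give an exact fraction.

Against (2/3, 1/3), each row's expected payoff is A: 11/3; B: 20/3; C: 16/3; D: 5/3.
Taking the (4/9, 1/9, 2/9, 2/9)-weighted average: (4/9)·(11/3) + (1/9)·(20/3) + (2/9)·(16/3) + (2/9)·(5/3) = 106/27.

106/27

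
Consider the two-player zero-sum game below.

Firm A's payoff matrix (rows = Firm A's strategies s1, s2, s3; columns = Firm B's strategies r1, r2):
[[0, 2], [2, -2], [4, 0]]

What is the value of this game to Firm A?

4/3

Row s2 is strictly dominated by row s3, so Firm A never plays it.
The remaining 2×2 game on (s1, s3) × (r1, r2) has no saddle point. Let Firm A play s1 with probability p; indifference gives 4(1−p) = 2p, so p = 2/3.
Similarly Firm B's optimal q on r1 is 1/3, and the value is 0·(1/3) + (2)·(2/3) = 4/3.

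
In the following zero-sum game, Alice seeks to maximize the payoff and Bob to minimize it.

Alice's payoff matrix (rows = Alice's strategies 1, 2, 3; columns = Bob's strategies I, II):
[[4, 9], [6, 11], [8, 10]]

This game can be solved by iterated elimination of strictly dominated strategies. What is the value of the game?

8

Row 1 is strictly dominated by row 2 (6>4, 11>9); eliminate 1.
Column II is strictly dominated by I for Bob (6<11, 8<10); eliminate II.
Row 2 is strictly dominated by row 3 (8>6); eliminate 2.
Only (3, I) remains, with payoff 8.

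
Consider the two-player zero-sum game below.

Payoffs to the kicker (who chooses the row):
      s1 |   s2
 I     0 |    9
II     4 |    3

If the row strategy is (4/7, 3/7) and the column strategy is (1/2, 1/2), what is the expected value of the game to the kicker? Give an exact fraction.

Against (1/2, 1/2), each row's expected payoff is I: 9/2; II: 7/2.
Taking the (4/7, 3/7)-weighted average: (4/7)·(9/2) + (3/7)·(7/2) = 57/14.

57/14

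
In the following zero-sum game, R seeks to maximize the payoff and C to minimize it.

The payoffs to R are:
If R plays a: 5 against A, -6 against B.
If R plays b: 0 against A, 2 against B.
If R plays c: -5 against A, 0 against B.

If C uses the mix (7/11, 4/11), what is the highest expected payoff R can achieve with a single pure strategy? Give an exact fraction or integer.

a: (5)·(7/11) + (-6)·(4/11) = 1.
b: (0)·(7/11) + (2)·(4/11) = 8/11.
c: (-5)·(7/11) + (0)·(4/11) = -35/11.
The best pure response is a with expected payoff 1.

1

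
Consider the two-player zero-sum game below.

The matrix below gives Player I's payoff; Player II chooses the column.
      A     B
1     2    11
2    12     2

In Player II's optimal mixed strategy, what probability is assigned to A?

9/19

Row minima are 2 and 2, so Player I's maximin is 2; column maxima are 12 and 11, so Player II's minimax is 11. These differ, so the equilibrium is in mixed strategies.
Let Player II play A with probability q. Player I is indifferent when 2q + 11(1−q) = 12q + 2(1−q), giving q = 9/19.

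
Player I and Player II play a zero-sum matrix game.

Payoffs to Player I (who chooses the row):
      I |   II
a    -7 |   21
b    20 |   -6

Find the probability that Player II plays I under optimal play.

1/2

Row minima are -7 and -6, so Player I's maximin is -6; column maxima are 20 and 21, so Player II's minimax is 20. These differ, so the equilibrium is in mixed strategies.
Let Player II play I with probability q. Player I is indifferent when −7q + 21(1−q) = 20q − 6(1−q), giving q = 1/2.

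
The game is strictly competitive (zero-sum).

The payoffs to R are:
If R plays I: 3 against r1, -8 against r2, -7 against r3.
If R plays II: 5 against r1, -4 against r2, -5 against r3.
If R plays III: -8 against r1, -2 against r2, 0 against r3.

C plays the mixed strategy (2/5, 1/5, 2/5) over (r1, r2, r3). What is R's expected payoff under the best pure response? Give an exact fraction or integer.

-4/5

I: (3)·(2/5) + (-8)·(1/5) + (-7)·(2/5) = -16/5.
II: (5)·(2/5) + (-4)·(1/5) + (-5)·(2/5) = -4/5.
III: (-8)·(2/5) + (-2)·(1/5) + (0)·(2/5) = -18/5.
The best pure response is II with expected payoff -4/5.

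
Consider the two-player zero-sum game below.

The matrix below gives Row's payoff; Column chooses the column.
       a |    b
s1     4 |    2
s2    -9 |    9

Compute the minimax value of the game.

27/10

Row minima are 2 and -9, so Row's maximin is 2; column maxima are 4 and 9, so Column's minimax is 4. These differ, so the equilibrium is in mixed strategies.
Let Row play s1 with probability p. Column is indifferent when 4p − 9(1−p) = 2p + 9(1−p), giving p = 9/10.
Let Column play a with probability q. Row is indifferent when 4q + 2(1−q) = −9q + 9(1−q), giving q = 7/20.
The value is 4·(7/20) + (2)·(13/20) = 27/10.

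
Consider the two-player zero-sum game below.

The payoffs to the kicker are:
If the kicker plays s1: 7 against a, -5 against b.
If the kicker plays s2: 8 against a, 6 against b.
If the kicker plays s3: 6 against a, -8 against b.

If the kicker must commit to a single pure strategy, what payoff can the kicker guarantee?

The worst-case payoff for each row is s1: -5, s2: 6, s3: -8.
The best of these is 6.

6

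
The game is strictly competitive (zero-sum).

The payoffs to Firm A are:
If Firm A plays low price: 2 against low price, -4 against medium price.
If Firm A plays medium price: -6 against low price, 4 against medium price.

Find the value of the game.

Row minima are -4 and -6, so Firm A's maximin is -4; column maxima are 2 and 4, so Firm B's minimax is 2. These differ, so the equilibrium is in mixed strategies.
Let Firm A play low price with probability p. Firm B is indifferent when 2p − 6(1−p) = −4p + 4(1−p), giving p = 5/8.
Let Firm B play low price with probability q. Firm A is indifferent when 2q − 4(1−q) = −6q + 4(1−q), giving q = 1/2.
The value is 2·(1/2) + (-4)·(1/2) = -1.

-1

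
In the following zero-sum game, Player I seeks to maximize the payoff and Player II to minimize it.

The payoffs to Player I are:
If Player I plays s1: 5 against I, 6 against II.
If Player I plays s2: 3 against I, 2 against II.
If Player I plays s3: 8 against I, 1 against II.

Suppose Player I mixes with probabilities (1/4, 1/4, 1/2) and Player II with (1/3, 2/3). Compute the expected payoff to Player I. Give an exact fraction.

11/3

Against (1/3, 2/3), each row's expected payoff is s1: 17/3; s2: 7/3; s3: 10/3.
Taking the (1/4, 1/4, 1/2)-weighted average: (1/4)·(17/3) + (1/4)·(7/3) + (1/2)·(10/3) = 11/3.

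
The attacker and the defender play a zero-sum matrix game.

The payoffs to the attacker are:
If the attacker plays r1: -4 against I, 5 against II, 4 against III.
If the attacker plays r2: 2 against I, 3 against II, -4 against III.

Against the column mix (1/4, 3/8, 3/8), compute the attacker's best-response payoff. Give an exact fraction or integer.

19/8

r1: (-4)·(1/4) + (5)·(3/8) + (4)·(3/8) = 19/8.
r2: (2)·(1/4) + (3)·(3/8) + (-4)·(3/8) = 1/8.
The best pure response is r1 with expected payoff 19/8.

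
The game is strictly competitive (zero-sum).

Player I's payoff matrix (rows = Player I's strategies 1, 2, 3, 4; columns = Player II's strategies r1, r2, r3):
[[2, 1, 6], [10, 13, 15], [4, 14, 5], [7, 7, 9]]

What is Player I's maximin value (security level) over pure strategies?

10

The worst-case payoff for each row is 1: 1, 2: 10, 3: 4, 4: 7.
The best of these is 10.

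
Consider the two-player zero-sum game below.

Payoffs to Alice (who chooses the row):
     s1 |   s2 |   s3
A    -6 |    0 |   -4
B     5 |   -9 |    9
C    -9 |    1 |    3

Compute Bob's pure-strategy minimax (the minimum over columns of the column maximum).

1

The worst case (largest entry) in each column is s1: 5, s2: 1, s3: 9.
The best (smallest) of these is 1.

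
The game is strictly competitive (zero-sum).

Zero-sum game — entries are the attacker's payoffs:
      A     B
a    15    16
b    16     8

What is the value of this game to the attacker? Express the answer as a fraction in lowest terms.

Row minima are 15 and 8, so the attacker's maximin is 15; column maxima are 16 and 16, so the defender's minimax is 16. These differ, so the equilibrium is in mixed strategies.
Let the attacker play a with probability p. The defender is indifferent when 15p + 16(1−p) = 16p + 8(1−p), giving p = 8/9.
Let the defender play A with probability q. The attacker is indifferent when 15q + 16(1−q) = 16q + 8(1−q), giving q = 8/9.
The value is 15·(8/9) + (16)·(1/9) = 136/9.

136/9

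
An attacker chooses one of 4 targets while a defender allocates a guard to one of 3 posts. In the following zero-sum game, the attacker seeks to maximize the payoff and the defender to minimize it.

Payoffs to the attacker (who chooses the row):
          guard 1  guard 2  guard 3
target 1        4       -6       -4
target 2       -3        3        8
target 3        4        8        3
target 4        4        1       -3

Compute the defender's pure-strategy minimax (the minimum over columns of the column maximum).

4

The worst case (largest entry) in each column is guard 1: 4, guard 2: 8, guard 3: 8.
The best (smallest) of these is 4.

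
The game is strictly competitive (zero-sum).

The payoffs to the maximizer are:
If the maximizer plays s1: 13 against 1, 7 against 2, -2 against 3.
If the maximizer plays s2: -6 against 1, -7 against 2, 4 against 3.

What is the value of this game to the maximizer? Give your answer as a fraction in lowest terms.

Column 1 is strictly dominated by 2 for the minimizer (it gives the maximizer more in every row).
The remaining 2×2 game on (s1, s2) × (2, 3) has no saddle point. Let the maximizer play s1 with probability p; indifference gives 7p − 7(1−p) = −2p + 4(1−p), so p = 11/20.
Similarly the minimizer's optimal q on 2 is 3/10, and the value is 7·(3/10) + (-2)·(7/10) = 7/10.

7/10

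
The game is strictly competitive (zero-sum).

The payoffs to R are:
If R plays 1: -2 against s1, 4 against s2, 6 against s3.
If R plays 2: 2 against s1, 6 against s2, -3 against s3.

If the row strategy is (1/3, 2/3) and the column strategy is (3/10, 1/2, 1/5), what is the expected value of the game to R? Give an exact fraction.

Against (3/10, 1/2, 1/5), each row's expected payoff is 1: 13/5; 2: 3.
Taking the (1/3, 2/3)-weighted average: (1/3)·(13/5) + (2/3)·(3) = 43/15.

43/15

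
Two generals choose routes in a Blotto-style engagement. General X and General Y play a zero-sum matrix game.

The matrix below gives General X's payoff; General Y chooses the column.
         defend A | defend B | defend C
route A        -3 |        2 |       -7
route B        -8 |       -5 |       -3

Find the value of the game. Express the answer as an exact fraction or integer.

-47/9

Column defend B is strictly dominated by defend A for General Y (it gives General X more in every row).
The remaining 2×2 game on (route A, route B) × (defend A, defend C) has no saddle point. Let General X play route A with probability p; indifference gives −3p − 8(1−p) = −7p − 3(1−p), so p = 5/9.
Similarly General Y's optimal q on defend A is 4/9, and the value is -3·(4/9) + (-7)·(5/9) = -47/9.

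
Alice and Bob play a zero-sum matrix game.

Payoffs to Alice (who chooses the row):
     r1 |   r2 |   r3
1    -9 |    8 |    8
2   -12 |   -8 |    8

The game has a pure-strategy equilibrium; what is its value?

-9

Row minima: -9, -12 → Alice's maximin is -9.
Column maxima: -9, 8, 8 → Bob's minimax is -9.
They coincide at (1, r1), so the value is -9.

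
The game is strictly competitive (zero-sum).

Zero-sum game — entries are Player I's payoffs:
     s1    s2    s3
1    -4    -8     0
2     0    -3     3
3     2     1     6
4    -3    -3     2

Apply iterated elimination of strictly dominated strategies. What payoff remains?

1

Column s3 is strictly dominated by s1 for Player II (-4<0, 0<3, 2<6, -3<2); eliminate s3.
Row 2 is strictly dominated by row 3 (2>0, 1>-3); eliminate 2.
Row 1 is strictly dominated by row 3 (2>-4, 1>-8); eliminate 1.
Row 4 is strictly dominated by row 3 (2>-3, 1>-3); eliminate 4.
Column s1 is strictly dominated by s2 for Player II (1<2); eliminate s1.
Only (3, s2) remains, with payoff 1.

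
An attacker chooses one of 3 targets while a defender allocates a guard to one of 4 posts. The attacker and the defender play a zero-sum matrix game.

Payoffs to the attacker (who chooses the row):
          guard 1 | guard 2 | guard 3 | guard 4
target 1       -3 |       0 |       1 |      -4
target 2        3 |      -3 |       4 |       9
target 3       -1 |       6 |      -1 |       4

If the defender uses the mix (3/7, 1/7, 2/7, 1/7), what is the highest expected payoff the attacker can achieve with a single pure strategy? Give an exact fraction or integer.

23/7

target 1: (-3)·(3/7) + (0)·(1/7) + (1)·(2/7) + (-4)·(1/7) = -11/7.
target 2: (3)·(3/7) + (-3)·(1/7) + (4)·(2/7) + (9)·(1/7) = 23/7.
target 3: (-1)·(3/7) + (6)·(1/7) + (-1)·(2/7) + (4)·(1/7) = 5/7.
The best pure response is target 2 with expected payoff 23/7.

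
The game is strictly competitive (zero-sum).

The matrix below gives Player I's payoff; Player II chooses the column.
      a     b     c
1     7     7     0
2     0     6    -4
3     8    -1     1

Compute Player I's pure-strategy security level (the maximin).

0

The worst-case payoff for each row is 1: 0, 2: -4, 3: -1.
The best of these is 0.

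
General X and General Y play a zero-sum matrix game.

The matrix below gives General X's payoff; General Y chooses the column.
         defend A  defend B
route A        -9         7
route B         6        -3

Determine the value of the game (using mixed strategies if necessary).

Row minima are -9 and -3, so General X's maximin is -3; column maxima are 6 and 7, so General Y's minimax is 6. These differ, so the equilibrium is in mixed strategies.
Let General X play route A with probability p. General Y is indifferent when −9p + 6(1−p) = 7p − 3(1−p), giving p = 9/25.
Let General Y play defend A with probability q. General X is indifferent when −9q + 7(1−q) = 6q − 3(1−q), giving q = 2/5.
The value is -9·(2/5) + (7)·(3/5) = 3/5.

3/5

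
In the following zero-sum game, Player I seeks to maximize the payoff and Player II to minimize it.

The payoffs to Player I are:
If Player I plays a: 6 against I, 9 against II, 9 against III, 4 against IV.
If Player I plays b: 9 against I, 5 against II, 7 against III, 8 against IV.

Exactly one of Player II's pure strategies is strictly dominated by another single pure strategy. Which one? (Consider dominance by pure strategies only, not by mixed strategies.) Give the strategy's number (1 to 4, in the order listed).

Player II prefers columns that give Player I less. Compare I with IV: 4 < 6, 8 < 9.
So IV strictly dominates I for Player II; I is strictly dominated.

1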